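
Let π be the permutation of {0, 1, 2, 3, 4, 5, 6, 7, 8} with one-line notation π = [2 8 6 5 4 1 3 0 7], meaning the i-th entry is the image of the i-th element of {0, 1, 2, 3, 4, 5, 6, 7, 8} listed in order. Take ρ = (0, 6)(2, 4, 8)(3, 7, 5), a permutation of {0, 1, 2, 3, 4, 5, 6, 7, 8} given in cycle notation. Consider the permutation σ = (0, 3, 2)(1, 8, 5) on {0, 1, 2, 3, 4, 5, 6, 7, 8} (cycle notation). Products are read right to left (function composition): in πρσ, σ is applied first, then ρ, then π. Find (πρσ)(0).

Chase 0: σ(0) = 3; ρ(3) = 7; π(7) = 0. Hence (πρσ)(0) = 0.

0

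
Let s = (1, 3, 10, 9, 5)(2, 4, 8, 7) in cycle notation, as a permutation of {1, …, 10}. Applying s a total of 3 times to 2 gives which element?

7

2 lies in the 4-cycle (2, 4, 8, 7).
Advancing 3 steps from 2: 2 → 4 → 8 → 7.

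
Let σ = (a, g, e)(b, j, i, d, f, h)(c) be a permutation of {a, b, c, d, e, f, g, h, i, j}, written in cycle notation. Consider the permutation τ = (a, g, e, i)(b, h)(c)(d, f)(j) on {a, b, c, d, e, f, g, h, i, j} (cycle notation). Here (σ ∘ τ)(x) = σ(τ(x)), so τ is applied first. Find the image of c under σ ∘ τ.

(σ ∘ τ)(c) = σ(τ(c)). τ(c) = c, then σ(c) = c. So (σ ∘ τ)(c) = c.

c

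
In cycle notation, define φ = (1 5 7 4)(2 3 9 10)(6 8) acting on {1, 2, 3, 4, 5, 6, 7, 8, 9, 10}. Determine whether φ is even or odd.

odd

The cycle lengths are 4, 4, 2.
A cycle of length ℓ contributes ℓ−1 transpositions, so φ is a product of 3 + 3 + 1 = 7 transpositions — odd.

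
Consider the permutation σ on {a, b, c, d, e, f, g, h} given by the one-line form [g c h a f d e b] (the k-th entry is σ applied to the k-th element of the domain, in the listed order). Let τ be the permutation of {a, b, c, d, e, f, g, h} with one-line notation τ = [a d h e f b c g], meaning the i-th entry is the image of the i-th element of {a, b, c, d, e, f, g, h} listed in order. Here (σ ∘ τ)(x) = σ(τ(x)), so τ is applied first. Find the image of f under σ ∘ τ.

τ(f) = b, then σ(b) = c; composing gives (σ ∘ τ)(f) = c.

c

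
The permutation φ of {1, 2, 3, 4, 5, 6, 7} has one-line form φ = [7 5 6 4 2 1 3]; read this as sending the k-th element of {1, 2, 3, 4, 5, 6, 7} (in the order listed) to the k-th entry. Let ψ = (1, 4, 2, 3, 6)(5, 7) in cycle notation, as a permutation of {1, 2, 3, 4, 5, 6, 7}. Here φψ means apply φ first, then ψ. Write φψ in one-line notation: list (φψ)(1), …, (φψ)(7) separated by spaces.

5 7 1 2 3 4 6

For each element, apply φ then ψ: 1 → 7 → 5; 2 → 5 → 7; 3 → 6 → 1; 4 → 4 → 2; 5 → 2 → 3; 6 → 1 → 4; 7 → 3 → 6.
Collecting the images, φψ = [5 7 1 2 3 4 6].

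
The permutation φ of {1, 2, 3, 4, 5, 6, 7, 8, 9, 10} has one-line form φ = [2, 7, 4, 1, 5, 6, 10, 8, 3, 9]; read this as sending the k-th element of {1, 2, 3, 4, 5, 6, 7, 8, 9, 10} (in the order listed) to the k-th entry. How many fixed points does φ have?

The fixed points (elements with φ(x) = x) are {5, 6, 8}, so there are 3.

3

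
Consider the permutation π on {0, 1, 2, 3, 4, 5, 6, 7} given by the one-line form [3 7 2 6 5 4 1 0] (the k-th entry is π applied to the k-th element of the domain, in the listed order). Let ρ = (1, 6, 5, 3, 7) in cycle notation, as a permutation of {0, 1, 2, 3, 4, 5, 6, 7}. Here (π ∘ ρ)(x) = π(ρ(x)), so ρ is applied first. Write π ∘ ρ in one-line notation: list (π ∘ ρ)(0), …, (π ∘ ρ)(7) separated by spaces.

Chase each element through ρ then π: 0 → 0 → 3; 1 → 6 → 1; 2 → 2 → 2; 3 → 7 → 0; 4 → 4 → 5; 5 → 3 → 6; 6 → 5 → 4; 7 → 1 → 7.
Collecting the images, π ∘ ρ = [3 1 2 0 5 6 4 7].

3 1 2 0 5 6 4 7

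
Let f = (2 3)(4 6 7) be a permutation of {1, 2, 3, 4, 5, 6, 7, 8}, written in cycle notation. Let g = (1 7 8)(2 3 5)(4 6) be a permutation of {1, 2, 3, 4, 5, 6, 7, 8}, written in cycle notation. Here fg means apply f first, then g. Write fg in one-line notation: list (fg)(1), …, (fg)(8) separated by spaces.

7 5 3 4 2 8 6 1

Chase each element through f then g: 1 → 1 → 7; 2 → 3 → 5; 3 → 2 → 3; 4 → 6 → 4; 5 → 5 → 2; 6 → 7 → 8; 7 → 4 → 6; 8 → 8 → 1.
Collecting the images, fg = [7 5 3 4 2 8 6 1].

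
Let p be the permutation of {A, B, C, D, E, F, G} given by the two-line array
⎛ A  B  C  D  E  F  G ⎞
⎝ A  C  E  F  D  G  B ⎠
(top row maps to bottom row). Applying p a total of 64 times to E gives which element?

B

Tracing E → D → … returns to E after 6 steps, so E lies in a 6-cycle (B, C, E, D, F, G).
On a 6-cycle, p^6 is the identity, so p^64 = p^4 there (64 ≡ 4 mod 6).
Advancing 4 steps from E: E → D → F → G → B.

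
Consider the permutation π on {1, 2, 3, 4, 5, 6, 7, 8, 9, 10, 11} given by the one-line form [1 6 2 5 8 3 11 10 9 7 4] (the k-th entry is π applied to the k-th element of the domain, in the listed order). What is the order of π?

Decomposing into disjoint cycles gives cycle lengths 6, 3, 1, 1.
The order is lcm(6, 3) = 6.

6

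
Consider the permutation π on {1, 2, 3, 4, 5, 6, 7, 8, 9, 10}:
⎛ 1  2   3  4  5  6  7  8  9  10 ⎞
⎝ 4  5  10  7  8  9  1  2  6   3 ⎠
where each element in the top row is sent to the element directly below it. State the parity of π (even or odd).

In disjoint-cycle form the cycle lengths are 3, 3, 2, 2.
A cycle of length ℓ contributes ℓ−1 transpositions, so π is a product of 2 + 2 + 1 + 1 = 6 transpositions — even.

even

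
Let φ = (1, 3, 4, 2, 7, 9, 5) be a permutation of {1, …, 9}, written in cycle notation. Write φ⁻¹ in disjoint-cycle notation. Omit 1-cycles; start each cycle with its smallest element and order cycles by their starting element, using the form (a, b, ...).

The inverse reverses each cycle.
After reversing and putting each cycle's least element first, φ⁻¹ = (1, 5, 9, 7, 2, 4, 3).

(1, 5, 9, 7, 2, 4, 3)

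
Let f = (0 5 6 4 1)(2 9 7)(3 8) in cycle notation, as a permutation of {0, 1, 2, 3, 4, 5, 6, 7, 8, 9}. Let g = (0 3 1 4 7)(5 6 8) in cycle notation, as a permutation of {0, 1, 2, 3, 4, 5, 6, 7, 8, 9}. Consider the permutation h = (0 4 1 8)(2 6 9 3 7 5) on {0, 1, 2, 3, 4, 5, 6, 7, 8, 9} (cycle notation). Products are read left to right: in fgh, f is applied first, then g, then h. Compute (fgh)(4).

1

Apply the permutations in order: f(4) = 1, then g(1) = 4, then h(4) = 1. So (fgh)(4) = 1.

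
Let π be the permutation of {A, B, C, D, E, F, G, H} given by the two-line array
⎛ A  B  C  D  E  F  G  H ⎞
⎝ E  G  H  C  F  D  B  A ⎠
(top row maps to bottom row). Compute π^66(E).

Tracing E → F → … returns to E after 6 steps, so E lies in a 6-cycle (A E F D C H).
Powers repeat with period 6 on this cycle, and 66 mod 6 = 0, so π^66(E) = π^0(E).
So π^66(E) = E.

E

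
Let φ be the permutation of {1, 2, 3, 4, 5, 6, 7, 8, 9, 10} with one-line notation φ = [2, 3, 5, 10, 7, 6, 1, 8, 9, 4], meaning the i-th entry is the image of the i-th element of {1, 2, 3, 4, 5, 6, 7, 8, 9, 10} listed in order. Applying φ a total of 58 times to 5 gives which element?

Tracing 5 → 7 → … returns to 5 after 5 steps, so 5 lies in a 5-cycle (1 2 3 5 7).
On a 5-cycle, φ^5 is the identity, so φ^58 = φ^3 there (58 ≡ 3 mod 5).
Stepping 3 places around the cycle: 5 → 7 → 1 → 2.

2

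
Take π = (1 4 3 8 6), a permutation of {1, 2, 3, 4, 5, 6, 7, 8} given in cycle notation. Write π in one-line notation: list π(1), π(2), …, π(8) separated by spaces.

Reading each image from the cycles: 1→4, 2→2, 3→8, 4→3, 5→5, 6→1, 7→7, 8→6.
Listing these in domain order gives 4 2 8 3 5 1 7 6.

4 2 8 3 5 1 7 6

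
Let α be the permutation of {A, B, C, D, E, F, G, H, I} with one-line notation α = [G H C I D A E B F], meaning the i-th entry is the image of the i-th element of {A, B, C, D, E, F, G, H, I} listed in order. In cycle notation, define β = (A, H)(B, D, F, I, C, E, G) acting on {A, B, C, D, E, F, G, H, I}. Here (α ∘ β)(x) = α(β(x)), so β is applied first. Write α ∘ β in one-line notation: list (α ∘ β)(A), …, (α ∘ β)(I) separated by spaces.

(α ∘ β)(x) = α(β(x)). Computing each image: α(β(A)) = α(H) = B, α(β(B)) = α(D) = I, α(β(C)) = α(E) = D, α(β(D)) = α(F) = A, α(β(E)) = α(G) = E, α(β(F)) = α(I) = F, α(β(G)) = α(B) = H, α(β(H)) = α(A) = G, α(β(I)) = α(C) = C.
Hence α ∘ β = [B I D A E F H G C].

B I D A E F H G C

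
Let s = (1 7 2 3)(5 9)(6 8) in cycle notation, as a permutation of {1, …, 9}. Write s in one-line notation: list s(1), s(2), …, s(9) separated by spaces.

Reading each image from the cycles: 1→7, 2→3, 3→1, 4→4, 5→9, 6→8, 7→2, 8→6, 9→5.
So the one-line form is 7 3 1 4 9 8 2 6 5.

7 3 1 4 9 8 2 6 5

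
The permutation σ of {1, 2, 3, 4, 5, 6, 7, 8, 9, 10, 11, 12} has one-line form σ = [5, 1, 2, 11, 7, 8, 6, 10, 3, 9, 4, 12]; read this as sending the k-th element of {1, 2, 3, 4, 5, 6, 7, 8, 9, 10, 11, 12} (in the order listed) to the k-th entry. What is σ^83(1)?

Tracing 1 → 5 → … returns to 1 after 9 steps, so 1 lies in a 9-cycle (1 5 7 6 8 10 9 3 2).
Since the cycle has length 9, σ^83 acts on it the same as σ^2 (83 mod 9 = 2).
Advancing 2 steps from 1: 1 → 5 → 7.

7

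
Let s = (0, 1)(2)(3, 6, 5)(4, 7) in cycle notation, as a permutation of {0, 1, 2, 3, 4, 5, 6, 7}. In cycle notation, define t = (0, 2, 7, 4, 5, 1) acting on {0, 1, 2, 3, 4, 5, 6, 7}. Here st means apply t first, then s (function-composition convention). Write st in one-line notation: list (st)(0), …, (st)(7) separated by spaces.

2 1 4 6 3 0 5 7

(st)(x) = s(t(x)). Computing each image: s(t(0)) = s(2) = 2, s(t(1)) = s(0) = 1, s(t(2)) = s(7) = 4, s(t(3)) = s(3) = 6, s(t(4)) = s(5) = 3, s(t(5)) = s(1) = 0, s(t(6)) = s(6) = 5, s(t(7)) = s(4) = 7.
Hence st = [2 1 4 6 3 0 5 7].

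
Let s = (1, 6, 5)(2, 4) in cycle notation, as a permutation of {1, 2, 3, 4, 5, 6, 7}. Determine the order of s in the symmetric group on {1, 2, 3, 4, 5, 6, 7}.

The disjoint cycles have lengths 3, 2, 1, 1.
The order of s is the least common multiple of its cycle lengths: lcm(3, 2) = 6.

6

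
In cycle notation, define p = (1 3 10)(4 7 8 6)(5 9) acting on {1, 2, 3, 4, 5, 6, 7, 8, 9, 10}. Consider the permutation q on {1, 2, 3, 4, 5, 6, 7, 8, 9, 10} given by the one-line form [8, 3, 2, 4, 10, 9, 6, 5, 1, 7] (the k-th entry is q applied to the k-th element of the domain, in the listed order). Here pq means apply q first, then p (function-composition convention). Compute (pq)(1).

First apply q: q(1) = 8, then p(8) = 6. Thus (pq)(1) = 6.

6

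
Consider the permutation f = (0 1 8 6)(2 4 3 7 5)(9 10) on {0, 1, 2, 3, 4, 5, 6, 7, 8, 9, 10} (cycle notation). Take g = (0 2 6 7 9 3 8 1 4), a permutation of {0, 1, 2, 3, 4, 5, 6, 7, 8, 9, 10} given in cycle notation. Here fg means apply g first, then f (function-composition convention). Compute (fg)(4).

(fg)(4) = f(g(4)). g(4) = 0, then f(0) = 1. So (fg)(4) = 1.

1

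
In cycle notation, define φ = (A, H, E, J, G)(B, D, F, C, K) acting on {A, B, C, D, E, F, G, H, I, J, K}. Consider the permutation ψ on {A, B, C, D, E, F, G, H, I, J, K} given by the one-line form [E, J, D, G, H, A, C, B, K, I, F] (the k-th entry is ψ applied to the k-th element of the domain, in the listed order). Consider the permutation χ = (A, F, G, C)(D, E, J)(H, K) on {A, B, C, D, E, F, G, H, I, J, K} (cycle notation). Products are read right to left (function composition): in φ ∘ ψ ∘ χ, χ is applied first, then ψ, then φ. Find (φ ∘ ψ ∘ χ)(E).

Apply the permutations in order: χ(E) = J, then ψ(J) = I, then φ(I) = I. So (φ ∘ ψ ∘ χ)(E) = I.

I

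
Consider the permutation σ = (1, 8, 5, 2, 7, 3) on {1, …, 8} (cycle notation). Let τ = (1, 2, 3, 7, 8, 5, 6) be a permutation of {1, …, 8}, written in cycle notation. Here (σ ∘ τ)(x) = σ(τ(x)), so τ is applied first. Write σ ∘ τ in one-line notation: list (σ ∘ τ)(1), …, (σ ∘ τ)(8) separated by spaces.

7 1 3 4 6 8 5 2

Chase each element through τ then σ: 1 → 2 → 7; 2 → 3 → 1; 3 → 7 → 3; 4 → 4 → 4; 5 → 6 → 6; 6 → 1 → 8; 7 → 8 → 5; 8 → 5 → 2.
So σ ∘ τ in one-line form is 7 1 3 4 6 8 5 2.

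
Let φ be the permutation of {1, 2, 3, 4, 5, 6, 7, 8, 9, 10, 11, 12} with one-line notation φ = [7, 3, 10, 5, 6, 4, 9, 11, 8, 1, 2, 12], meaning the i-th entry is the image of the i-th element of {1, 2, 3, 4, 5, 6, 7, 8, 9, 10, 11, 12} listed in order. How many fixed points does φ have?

The fixed points (elements with φ(x) = x) are {12}, so there is 1.

1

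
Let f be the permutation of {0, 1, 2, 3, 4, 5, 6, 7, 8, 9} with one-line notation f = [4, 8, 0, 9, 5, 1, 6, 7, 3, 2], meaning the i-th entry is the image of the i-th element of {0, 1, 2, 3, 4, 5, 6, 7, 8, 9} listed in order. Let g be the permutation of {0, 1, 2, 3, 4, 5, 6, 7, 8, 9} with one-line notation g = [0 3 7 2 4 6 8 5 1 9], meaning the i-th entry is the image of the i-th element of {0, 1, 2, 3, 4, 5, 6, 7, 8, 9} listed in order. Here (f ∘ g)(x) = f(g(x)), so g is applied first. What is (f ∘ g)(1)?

g(1) = 3, then f(3) = 9; composing gives (f ∘ g)(1) = 9.

9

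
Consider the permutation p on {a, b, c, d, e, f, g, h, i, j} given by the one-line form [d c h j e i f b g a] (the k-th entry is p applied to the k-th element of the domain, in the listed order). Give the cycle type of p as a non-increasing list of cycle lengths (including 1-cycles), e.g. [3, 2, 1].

The disjoint cycles are (a, d, j)(b, c, h)(e)(f, i, g), with lengths 3, 3, 3, 1 in non-increasing order.

[3, 3, 3, 1]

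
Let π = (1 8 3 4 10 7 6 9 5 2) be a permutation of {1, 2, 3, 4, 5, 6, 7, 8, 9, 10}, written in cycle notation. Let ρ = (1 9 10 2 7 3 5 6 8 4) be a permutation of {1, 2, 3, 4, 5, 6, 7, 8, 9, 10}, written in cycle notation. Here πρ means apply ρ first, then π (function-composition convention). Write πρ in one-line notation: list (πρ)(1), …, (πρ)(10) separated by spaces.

5 6 2 8 9 3 4 10 7 1

(πρ)(x) = π(ρ(x)). Computing each image: π(ρ(1)) = π(9) = 5, π(ρ(2)) = π(7) = 6, π(ρ(3)) = π(5) = 2, π(ρ(4)) = π(1) = 8, π(ρ(5)) = π(6) = 9, π(ρ(6)) = π(8) = 3, π(ρ(7)) = π(3) = 4, π(ρ(8)) = π(4) = 10, π(ρ(9)) = π(10) = 7, π(ρ(10)) = π(2) = 1.
Hence πρ = [5 6 2 8 9 3 4 10 7 1].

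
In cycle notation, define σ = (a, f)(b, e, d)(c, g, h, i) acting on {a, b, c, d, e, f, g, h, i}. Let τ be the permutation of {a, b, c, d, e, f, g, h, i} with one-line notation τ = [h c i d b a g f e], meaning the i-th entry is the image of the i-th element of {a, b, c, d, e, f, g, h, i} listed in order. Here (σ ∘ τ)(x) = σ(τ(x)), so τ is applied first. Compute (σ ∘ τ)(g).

h

First apply τ: τ(g) = g, then σ(g) = h. Thus (σ ∘ τ)(g) = h.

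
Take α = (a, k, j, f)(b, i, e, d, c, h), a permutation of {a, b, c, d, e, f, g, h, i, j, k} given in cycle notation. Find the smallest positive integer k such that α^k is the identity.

The disjoint cycles have lengths 6, 4, 1.
The order is lcm(6, 4) = 12.

12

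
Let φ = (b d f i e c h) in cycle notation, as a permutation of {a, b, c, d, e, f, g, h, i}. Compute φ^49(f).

f

f lies in the 7-cycle (b d f i e c h).
On a 7-cycle, φ^7 is the identity, so φ^49 = φ^0 there (49 ≡ 0 mod 7).
So φ^49(f) = f.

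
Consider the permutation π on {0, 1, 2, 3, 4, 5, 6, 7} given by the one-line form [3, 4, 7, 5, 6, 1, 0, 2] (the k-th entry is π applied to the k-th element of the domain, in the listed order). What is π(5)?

1

5 is element number 6 of the domain, and entry number 6 of the one-line form is 1, so π(5) = 1.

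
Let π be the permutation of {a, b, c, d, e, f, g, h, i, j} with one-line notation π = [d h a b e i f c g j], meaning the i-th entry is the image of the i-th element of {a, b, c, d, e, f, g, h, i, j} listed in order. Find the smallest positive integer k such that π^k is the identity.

15

Decomposing into disjoint cycles gives cycle lengths 5, 3, 1, 1.
Since disjoint cycles commute, ord(π) = lcm(5, 3) = 15.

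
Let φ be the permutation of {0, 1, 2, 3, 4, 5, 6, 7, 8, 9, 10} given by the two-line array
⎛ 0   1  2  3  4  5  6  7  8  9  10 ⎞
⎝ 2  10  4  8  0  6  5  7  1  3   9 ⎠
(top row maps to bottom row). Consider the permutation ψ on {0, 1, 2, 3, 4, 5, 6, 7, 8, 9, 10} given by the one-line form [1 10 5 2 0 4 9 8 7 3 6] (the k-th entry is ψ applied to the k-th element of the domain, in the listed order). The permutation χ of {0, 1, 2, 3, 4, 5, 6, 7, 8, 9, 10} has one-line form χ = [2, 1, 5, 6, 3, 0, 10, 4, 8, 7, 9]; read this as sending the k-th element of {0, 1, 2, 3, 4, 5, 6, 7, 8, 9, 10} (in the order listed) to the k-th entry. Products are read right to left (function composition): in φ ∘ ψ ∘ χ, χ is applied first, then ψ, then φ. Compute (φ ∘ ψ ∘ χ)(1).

Apply the permutations in order: χ(1) = 1, then ψ(1) = 10, then φ(10) = 9. So (φ ∘ ψ ∘ χ)(1) = 9.

9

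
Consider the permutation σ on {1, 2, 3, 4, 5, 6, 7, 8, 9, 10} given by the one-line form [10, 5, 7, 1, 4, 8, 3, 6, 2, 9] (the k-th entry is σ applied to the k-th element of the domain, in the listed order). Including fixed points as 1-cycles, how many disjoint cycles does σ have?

3

The cycle decomposition is (1, 10, 9, 2, 5, 4)(3, 7)(6, 8), which has 3 cycles (counting 1-cycles).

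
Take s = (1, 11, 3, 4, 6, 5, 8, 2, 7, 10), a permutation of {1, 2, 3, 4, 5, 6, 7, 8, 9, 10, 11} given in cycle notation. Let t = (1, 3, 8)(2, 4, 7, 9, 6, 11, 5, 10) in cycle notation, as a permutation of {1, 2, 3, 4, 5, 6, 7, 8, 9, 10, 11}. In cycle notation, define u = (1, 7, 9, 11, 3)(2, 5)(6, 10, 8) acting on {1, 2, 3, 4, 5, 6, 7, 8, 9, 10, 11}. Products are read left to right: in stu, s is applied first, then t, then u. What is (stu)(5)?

Apply the permutations in order: s(5) = 8, then t(8) = 1, then u(1) = 7. So (stu)(5) = 7.

7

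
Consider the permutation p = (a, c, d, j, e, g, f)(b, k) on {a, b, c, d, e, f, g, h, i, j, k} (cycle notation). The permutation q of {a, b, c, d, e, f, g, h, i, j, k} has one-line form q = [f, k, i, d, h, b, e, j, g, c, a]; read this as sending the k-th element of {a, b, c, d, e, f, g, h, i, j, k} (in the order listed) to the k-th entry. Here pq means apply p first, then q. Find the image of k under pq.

(pq)(k) = q(p(k)). p(k) = b, then q(b) = k. So (pq)(k) = k.

k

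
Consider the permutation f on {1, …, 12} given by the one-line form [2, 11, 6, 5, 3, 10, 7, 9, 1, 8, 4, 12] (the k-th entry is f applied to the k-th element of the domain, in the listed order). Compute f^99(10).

Tracing 10 → 8 → … returns to 10 after 10 steps, so 10 lies in a 10-cycle (1, 2, 11, 4, 5, 3, 6, 10, 8, 9).
Powers repeat with period 10 on this cycle, and 99 mod 10 = 9, so f^99(10) = f^9(10).
Advancing 9 steps from 10: 10 → 8 → 9 → 1 → 2 → 11 → 4 → 5 → 3 → 6.

6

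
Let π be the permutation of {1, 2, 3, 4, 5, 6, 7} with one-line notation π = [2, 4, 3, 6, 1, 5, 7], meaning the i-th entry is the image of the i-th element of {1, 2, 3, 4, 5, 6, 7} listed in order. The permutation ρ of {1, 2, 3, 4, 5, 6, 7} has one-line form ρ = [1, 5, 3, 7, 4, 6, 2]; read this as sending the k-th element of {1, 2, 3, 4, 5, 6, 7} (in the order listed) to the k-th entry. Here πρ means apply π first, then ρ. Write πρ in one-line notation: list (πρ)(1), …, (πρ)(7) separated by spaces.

5 7 3 6 1 4 2

(πρ)(x) = ρ(π(x)). Computing each image: ρ(π(1)) = ρ(2) = 5, ρ(π(2)) = ρ(4) = 7, ρ(π(3)) = ρ(3) = 3, ρ(π(4)) = ρ(6) = 6, ρ(π(5)) = ρ(1) = 1, ρ(π(6)) = ρ(5) = 4, ρ(π(7)) = ρ(7) = 2.
Hence πρ = [5 7 3 6 1 4 2].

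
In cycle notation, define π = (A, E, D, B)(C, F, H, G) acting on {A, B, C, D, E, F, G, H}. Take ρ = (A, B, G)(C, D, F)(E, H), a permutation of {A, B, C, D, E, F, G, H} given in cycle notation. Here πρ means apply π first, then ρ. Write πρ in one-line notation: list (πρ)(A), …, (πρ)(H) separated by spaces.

H B C G F E D A

(πρ)(x) = ρ(π(x)). Computing each image: ρ(π(A)) = ρ(E) = H, ρ(π(B)) = ρ(A) = B, ρ(π(C)) = ρ(F) = C, ρ(π(D)) = ρ(B) = G, ρ(π(E)) = ρ(D) = F, ρ(π(F)) = ρ(H) = E, ρ(π(G)) = ρ(C) = D, ρ(π(H)) = ρ(G) = A.
Hence πρ = [H B C G F E D A].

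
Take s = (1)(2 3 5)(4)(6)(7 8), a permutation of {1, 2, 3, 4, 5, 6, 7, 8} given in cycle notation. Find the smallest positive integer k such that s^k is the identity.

6

The disjoint cycles have lengths 3, 2, 1, 1, 1.
The order is lcm(3, 2) = 6.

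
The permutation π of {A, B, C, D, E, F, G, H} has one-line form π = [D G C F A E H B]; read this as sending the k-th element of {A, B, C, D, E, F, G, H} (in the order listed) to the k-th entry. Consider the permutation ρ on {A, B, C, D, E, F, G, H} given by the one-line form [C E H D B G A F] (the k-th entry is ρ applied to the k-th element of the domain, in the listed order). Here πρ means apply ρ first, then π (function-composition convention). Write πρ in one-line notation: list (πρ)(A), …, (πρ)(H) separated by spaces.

C A B F G H D E

(πρ)(x) = π(ρ(x)). Computing each image: π(ρ(A)) = π(C) = C, π(ρ(B)) = π(E) = A, π(ρ(C)) = π(H) = B, π(ρ(D)) = π(D) = F, π(ρ(E)) = π(B) = G, π(ρ(F)) = π(G) = H, π(ρ(G)) = π(A) = D, π(ρ(H)) = π(F) = E.
Hence πρ = [C A B F G H D E].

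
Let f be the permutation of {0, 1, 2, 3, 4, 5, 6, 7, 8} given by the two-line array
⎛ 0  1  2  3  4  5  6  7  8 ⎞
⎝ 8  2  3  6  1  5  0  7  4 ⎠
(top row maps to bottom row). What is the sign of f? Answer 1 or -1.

1

In disjoint-cycle form the cycle lengths are 7, 1, 1.
A cycle of length ℓ contributes ℓ−1 transpositions, so f is a product of 6 transpositions — even.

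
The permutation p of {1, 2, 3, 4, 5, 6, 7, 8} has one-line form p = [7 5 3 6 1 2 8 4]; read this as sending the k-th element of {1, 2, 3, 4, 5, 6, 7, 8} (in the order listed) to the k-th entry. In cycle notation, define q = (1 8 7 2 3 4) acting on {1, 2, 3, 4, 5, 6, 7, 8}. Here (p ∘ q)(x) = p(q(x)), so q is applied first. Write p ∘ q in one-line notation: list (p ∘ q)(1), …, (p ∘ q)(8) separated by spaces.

4 3 6 7 1 2 5 8

(p ∘ q)(x) = p(q(x)). Computing each image: p(q(1)) = p(8) = 4, p(q(2)) = p(3) = 3, p(q(3)) = p(4) = 6, p(q(4)) = p(1) = 7, p(q(5)) = p(5) = 1, p(q(6)) = p(6) = 2, p(q(7)) = p(2) = 5, p(q(8)) = p(7) = 8.
Hence p ∘ q = [4 3 6 7 1 2 5 8].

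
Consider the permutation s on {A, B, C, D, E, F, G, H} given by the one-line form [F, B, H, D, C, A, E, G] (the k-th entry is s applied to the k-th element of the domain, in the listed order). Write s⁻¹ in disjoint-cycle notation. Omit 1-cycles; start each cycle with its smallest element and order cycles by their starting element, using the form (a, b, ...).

First write s in disjoint cycles: (A, F)(C, H, G, E).
The inverse reverses every cycle; in canonical form, s⁻¹ = (A, F)(C, E, G, H).

(A, F)(C, E, G, H)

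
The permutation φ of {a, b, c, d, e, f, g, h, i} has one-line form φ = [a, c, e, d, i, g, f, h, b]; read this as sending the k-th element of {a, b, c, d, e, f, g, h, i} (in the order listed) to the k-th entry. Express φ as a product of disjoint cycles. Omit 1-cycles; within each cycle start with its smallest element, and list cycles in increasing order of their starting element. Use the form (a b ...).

(b c e i)(f g)

From b: b → c → e → i → b, closing the cycle (b c e i).
Repeating from the next unused element and collecting all non-trivial cycles gives (b c e i)(f g).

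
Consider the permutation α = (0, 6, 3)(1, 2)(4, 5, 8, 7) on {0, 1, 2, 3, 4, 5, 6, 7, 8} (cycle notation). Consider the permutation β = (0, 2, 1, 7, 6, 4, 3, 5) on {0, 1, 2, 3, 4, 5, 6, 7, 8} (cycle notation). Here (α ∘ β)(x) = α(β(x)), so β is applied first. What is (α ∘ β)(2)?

2

(α ∘ β)(2) = α(β(2)). β(2) = 1, then α(1) = 2. So (α ∘ β)(2) = 2.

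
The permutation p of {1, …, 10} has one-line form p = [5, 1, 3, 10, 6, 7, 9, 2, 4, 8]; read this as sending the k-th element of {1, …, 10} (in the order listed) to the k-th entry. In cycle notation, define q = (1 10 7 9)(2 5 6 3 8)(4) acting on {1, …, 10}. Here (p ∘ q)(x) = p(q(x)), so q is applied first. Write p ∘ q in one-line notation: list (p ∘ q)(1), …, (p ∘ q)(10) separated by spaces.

8 6 2 10 7 3 4 1 5 9

Chase each element through q then p: 1 → 10 → 8; 2 → 5 → 6; 3 → 8 → 2; 4 → 4 → 10; 5 → 6 → 7; 6 → 3 → 3; 7 → 9 → 4; 8 → 2 → 1; 9 → 1 → 5; 10 → 7 → 9.
Collecting the images, p ∘ q = [8 6 2 10 7 3 4 1 5 9].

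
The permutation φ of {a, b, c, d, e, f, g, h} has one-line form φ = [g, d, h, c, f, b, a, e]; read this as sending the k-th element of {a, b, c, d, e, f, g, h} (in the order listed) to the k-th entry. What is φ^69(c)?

f

Tracing c → h → … returns to c after 6 steps, so c lies in a 6-cycle (b, d, c, h, e, f).
On a 6-cycle, φ^6 is the identity, so φ^69 = φ^3 there (69 ≡ 3 mod 6).
Stepping 3 places around the cycle: c → h → e → f.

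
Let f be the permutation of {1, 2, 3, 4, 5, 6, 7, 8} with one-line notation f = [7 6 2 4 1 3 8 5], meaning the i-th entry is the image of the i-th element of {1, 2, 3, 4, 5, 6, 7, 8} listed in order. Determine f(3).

3 is element number 3 of the domain, and entry number 3 of the one-line form is 2, so f(3) = 2.

2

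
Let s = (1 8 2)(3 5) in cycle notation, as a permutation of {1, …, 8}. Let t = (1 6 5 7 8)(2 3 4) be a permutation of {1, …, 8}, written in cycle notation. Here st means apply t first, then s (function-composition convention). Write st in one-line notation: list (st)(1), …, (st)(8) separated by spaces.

(st)(x) = s(t(x)). Computing each image: s(t(1)) = s(6) = 6, s(t(2)) = s(3) = 5, s(t(3)) = s(4) = 4, s(t(4)) = s(2) = 1, s(t(5)) = s(7) = 7, s(t(6)) = s(5) = 3, s(t(7)) = s(8) = 2, s(t(8)) = s(1) = 8.
Hence st = [6 5 4 1 7 3 2 8].

6 5 4 1 7 3 2 8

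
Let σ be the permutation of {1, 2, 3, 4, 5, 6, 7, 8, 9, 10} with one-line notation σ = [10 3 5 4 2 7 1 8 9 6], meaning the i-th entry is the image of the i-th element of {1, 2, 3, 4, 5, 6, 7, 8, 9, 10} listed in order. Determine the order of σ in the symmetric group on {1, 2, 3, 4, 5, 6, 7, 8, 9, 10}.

12

Writing σ as disjoint cycles, the cycle lengths are 4, 3, 1, 1, 1.
The order is lcm(4, 3) = 12.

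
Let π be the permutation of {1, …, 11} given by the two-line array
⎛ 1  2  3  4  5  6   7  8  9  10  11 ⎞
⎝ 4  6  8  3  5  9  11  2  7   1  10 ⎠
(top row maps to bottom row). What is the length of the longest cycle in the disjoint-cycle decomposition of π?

Decomposing into disjoint cycles gives (1, 4, 3, 8, 2, 6, 9, 7, 11, 10); the longest has length 10.

10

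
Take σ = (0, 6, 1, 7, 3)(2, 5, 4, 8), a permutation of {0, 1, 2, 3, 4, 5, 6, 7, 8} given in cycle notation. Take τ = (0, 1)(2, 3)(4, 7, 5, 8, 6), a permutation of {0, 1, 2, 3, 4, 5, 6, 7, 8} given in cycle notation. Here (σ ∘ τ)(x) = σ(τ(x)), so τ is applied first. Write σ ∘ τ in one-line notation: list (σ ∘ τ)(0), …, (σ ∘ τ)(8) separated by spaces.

7 6 0 5 3 2 8 4 1

(σ ∘ τ)(x) = σ(τ(x)). Computing each image: σ(τ(0)) = σ(1) = 7, σ(τ(1)) = σ(0) = 6, σ(τ(2)) = σ(3) = 0, σ(τ(3)) = σ(2) = 5, σ(τ(4)) = σ(7) = 3, σ(τ(5)) = σ(8) = 2, σ(τ(6)) = σ(4) = 8, σ(τ(7)) = σ(5) = 4, σ(τ(8)) = σ(6) = 1.
Hence σ ∘ τ = [7 6 0 5 3 2 8 4 1].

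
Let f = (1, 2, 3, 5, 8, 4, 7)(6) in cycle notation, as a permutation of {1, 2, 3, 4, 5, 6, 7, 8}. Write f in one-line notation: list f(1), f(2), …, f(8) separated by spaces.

2 3 5 7 8 6 1 4

Reading each image from the cycles: 1→2, 2→3, 3→5, 4→7, 5→8, 6→6, 7→1, 8→4.
So the one-line form is 2 3 5 7 8 6 1 4.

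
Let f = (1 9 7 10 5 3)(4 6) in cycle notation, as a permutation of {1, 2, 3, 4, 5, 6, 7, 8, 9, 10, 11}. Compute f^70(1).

1 lies in the 6-cycle (1 9 7 10 5 3).
Since the cycle has length 6, f^70 acts on it the same as f^4 (70 mod 6 = 4).
Stepping 4 places around the cycle: 1 → 9 → 7 → 10 → 5.

5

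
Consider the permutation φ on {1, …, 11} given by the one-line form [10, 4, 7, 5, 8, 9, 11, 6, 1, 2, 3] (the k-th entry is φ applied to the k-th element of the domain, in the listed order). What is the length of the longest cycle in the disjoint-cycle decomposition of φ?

8

Decomposing into disjoint cycles gives (1, 10, 2, 4, 5, 8, 6, 9)(3, 7, 11); the longest has length 8.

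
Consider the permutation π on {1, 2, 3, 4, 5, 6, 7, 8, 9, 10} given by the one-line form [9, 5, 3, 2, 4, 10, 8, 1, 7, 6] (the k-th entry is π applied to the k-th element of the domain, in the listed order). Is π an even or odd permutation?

In disjoint-cycle form the cycle lengths are 4, 3, 2, 1.
A cycle of length ℓ contributes ℓ−1 transpositions, so π is a product of 3 + 2 + 1 = 6 transpositions — even.

even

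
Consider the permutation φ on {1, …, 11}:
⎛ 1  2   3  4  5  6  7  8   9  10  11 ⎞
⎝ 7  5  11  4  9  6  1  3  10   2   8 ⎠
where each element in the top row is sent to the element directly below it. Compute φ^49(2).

Tracing 2 → 5 → … returns to 2 after 4 steps, so 2 lies in a 4-cycle (2, 5, 9, 10).
Powers repeat with period 4 on this cycle, and 49 mod 4 = 1, so φ^49(2) = φ^1(2).
Stepping 1 place around the cycle: 2 → 5.

5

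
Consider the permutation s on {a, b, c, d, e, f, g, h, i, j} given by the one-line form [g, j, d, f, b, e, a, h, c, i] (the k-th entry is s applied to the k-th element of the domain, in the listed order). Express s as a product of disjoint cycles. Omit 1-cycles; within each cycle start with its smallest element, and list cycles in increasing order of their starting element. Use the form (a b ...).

From a: a → g → a, closing the cycle (a g).
Continuing from each remaining unvisited element yields (a g)(b j i c d f e).

(a g)(b j i c d f e)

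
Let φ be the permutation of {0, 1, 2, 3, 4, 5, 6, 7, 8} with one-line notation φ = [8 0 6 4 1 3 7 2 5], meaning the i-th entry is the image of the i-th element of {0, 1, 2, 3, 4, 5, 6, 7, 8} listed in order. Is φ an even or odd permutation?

odd

In disjoint-cycle form the cycle lengths are 6, 3.
A cycle is odd iff its length is even; φ has 1 even-length cycle, so sgn(φ) = (−1)^1 and φ is odd.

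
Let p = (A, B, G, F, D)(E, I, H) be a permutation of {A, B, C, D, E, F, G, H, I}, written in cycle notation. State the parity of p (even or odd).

even

The cycle lengths are 5, 3, 1.
A cycle is odd iff its length is even; p has 0 even-length cycles, so sgn(p) = (−1)^0 and p is even.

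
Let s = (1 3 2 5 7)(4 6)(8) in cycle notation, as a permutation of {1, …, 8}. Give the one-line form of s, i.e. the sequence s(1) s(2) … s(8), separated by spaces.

3 5 2 6 7 4 1 8

Reading each image from the cycles: 1↦3, 2↦5, 3↦2, 4↦6, 5↦7, 6↦4, 7↦1, 8↦8.
So the one-line form is 3 5 2 6 7 4 1 8.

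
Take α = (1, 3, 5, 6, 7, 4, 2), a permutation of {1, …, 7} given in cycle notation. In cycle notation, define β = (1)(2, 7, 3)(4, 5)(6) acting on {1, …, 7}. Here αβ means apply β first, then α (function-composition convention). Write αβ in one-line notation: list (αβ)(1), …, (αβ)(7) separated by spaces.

Chase each element through β then α: 1 → 1 → 3; 2 → 7 → 4; 3 → 2 → 1; 4 → 5 → 6; 5 → 4 → 2; 6 → 6 → 7; 7 → 3 → 5.
So αβ in one-line form is 3 4 1 6 2 7 5.

3 4 1 6 2 7 5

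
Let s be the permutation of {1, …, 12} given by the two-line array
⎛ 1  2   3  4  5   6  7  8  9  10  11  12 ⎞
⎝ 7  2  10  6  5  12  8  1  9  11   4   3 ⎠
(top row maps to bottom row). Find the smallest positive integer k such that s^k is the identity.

Writing s as disjoint cycles, the cycle lengths are 6, 3, 1, 1, 1.
The order is lcm(6, 3) = 6.

6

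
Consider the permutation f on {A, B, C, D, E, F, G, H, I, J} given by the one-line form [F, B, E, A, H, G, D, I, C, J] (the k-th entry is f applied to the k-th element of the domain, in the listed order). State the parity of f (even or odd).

In disjoint-cycle form the cycle lengths are 4, 4, 1, 1.
A cycle is odd iff its length is even; f has 2 even-length cycles, so sgn(f) = (−1)^2 and f is even.

even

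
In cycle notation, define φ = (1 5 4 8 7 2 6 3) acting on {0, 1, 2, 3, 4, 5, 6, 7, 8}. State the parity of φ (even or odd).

odd

The cycle lengths are 8, 1.
A cycle of length ℓ contributes ℓ−1 transpositions, so φ is a product of 7 transpositions — odd.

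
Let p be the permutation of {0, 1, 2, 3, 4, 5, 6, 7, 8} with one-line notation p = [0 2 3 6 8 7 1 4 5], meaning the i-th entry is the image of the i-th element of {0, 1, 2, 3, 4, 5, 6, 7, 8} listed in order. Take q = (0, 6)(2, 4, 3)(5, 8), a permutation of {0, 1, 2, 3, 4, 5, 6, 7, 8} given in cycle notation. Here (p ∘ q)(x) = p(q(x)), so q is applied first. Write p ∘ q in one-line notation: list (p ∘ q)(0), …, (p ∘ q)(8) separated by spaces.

1 2 8 3 6 5 0 4 7

(p ∘ q)(x) = p(q(x)). Computing each image: p(q(0)) = p(6) = 1, p(q(1)) = p(1) = 2, p(q(2)) = p(4) = 8, p(q(3)) = p(2) = 3, p(q(4)) = p(3) = 6, p(q(5)) = p(8) = 5, p(q(6)) = p(0) = 0, p(q(7)) = p(7) = 4, p(q(8)) = p(5) = 7.
Hence p ∘ q = [1 2 8 3 6 5 0 4 7].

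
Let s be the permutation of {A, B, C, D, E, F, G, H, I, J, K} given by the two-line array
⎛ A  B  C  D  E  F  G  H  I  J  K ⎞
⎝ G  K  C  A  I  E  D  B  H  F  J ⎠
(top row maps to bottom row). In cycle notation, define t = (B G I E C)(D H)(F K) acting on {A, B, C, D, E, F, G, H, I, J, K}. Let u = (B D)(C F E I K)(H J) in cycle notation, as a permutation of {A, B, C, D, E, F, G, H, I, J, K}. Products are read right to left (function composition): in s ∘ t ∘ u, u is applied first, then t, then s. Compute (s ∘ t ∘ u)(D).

Apply the permutations in order: u(D) = B, then t(B) = G, then s(G) = D. So (s ∘ t ∘ u)(D) = D.

D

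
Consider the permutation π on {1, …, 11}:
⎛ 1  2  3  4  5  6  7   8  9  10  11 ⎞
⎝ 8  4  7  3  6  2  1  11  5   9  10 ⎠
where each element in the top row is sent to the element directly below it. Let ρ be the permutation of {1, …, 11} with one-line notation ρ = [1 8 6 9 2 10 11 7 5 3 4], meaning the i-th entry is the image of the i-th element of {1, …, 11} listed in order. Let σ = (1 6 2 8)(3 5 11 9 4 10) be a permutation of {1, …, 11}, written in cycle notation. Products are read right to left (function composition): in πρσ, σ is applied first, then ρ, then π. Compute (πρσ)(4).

(πρσ)(4) = π(ρ(σ(4))). σ(4) = 10, then ρ(10) = 3, then π(3) = 7, so the result is 7.

7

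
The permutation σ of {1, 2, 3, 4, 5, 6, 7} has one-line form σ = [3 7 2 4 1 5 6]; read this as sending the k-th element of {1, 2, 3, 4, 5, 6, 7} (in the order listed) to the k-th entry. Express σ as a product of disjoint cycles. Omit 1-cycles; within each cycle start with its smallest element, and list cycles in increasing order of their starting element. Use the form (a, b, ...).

Iterating σ from 1 gives 1 → 3 → 2 → 7 → 6 → 5 → 1; that is the 6-cycle (1, 3, 2, 7, 6, 5).
Continuing from each remaining unvisited element yields (1, 3, 2, 7, 6, 5).

(1, 3, 2, 7, 6, 5)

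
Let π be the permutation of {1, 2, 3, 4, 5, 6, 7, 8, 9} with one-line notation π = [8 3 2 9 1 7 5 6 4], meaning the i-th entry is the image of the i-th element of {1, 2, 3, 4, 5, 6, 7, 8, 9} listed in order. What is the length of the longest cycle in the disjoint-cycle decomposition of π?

Decomposing into disjoint cycles gives (1 8 6 7 5)(2 3)(4 9); the longest has length 5.

5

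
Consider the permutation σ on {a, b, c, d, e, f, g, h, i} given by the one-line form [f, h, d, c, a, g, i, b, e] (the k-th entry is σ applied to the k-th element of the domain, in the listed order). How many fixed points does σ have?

0

No element satisfies σ(x) = x, so there are 0 fixed points.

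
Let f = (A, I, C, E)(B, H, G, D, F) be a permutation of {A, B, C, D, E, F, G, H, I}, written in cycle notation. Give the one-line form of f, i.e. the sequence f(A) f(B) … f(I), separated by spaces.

I H E F A B D G C

Image by image: A↦I, B↦H, C↦E, D↦F, E↦A, F↦B, G↦D, H↦G, I↦C.
Listing these in domain order gives I H E F A B D G C.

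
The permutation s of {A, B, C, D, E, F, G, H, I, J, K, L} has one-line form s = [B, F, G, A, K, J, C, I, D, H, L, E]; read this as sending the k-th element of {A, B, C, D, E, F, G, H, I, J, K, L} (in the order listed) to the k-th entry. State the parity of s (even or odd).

In disjoint-cycle form the cycle lengths are 7, 3, 2.
A cycle is odd iff its length is even; s has 1 even-length cycle, so sgn(s) = (−1)^1 and s is odd.

odd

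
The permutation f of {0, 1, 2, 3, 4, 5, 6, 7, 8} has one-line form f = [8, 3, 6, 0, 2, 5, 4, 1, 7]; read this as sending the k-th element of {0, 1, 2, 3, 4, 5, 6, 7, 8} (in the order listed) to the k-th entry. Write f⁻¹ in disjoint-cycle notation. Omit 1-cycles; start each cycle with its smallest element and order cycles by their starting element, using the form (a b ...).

(0 3 1 7 8)(2 4 6)

First write f in disjoint cycles: (0 8 7 1 3)(2 6 4).
The inverse reverses every cycle; in canonical form, f⁻¹ = (0 3 1 7 8)(2 4 6).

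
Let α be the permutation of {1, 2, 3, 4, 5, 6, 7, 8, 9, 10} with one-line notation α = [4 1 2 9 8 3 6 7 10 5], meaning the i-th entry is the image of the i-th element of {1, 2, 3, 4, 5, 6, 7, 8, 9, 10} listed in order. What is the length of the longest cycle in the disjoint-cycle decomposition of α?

Decomposing into disjoint cycles gives (1, 4, 9, 10, 5, 8, 7, 6, 3, 2); the longest has length 10.

10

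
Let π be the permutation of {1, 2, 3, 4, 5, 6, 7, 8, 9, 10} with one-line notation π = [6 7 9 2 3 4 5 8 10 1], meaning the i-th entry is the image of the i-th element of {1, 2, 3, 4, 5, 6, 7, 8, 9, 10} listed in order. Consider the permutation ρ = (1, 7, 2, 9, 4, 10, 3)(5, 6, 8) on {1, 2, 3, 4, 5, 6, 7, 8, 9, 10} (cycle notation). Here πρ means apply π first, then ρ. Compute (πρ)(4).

First apply π: π(4) = 2, then ρ(2) = 9. Thus (πρ)(4) = 9.

9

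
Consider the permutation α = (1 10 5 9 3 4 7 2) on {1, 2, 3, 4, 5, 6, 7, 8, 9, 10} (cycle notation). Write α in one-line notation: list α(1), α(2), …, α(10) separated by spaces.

Each element maps to the next entry in its cycle (wrapping to the front): 1↦10, 2↦1, 3↦4, 4↦7, 5↦9, 6↦6, 7↦2, 8↦8, 9↦3, 10↦5.
So the one-line form is 10 1 4 7 9 6 2 8 3 5.

10 1 4 7 9 6 2 8 3 5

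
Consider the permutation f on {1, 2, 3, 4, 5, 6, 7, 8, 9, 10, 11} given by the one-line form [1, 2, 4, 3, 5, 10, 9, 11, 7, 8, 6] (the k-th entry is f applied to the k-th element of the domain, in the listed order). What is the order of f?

4

Decomposing into disjoint cycles gives cycle lengths 4, 2, 2, 1, 1, 1.
The order of f is the least common multiple of its cycle lengths: lcm(4, 2, 2) = 4.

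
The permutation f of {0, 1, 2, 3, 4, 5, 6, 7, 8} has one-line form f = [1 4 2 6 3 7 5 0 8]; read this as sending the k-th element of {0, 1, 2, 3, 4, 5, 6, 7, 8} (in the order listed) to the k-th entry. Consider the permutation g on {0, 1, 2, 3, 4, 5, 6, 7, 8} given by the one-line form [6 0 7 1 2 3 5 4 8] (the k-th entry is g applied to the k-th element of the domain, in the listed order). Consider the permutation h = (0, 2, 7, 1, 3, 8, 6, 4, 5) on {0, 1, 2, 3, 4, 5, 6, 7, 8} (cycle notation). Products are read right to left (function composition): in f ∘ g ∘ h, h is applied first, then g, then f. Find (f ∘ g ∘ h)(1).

Chase 1: h(1) = 3; g(3) = 1; f(1) = 4. Hence (f ∘ g ∘ h)(1) = 4.

4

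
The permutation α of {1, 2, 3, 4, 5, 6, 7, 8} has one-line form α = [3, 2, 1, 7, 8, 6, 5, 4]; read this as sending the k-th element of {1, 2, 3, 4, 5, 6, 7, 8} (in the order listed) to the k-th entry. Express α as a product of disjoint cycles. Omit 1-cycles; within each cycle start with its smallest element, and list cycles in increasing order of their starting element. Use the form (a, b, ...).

From 1: 1 → 3 → 1, closing the cycle (1, 3).
Repeating from the next unused element and collecting all non-trivial cycles gives (1, 3)(4, 7, 5, 8).

(1, 3)(4, 7, 5, 8)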